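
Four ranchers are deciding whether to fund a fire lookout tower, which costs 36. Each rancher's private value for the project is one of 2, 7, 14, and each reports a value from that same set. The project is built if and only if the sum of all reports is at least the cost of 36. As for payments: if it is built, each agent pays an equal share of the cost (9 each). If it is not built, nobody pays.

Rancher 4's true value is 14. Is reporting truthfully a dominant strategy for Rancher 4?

Check each profile of the others' reports and compare truth against every alternative report.
Others report (2, 7, 14): truth gives 5, best alternative gives 0.
Others report (2, 14, 7): truth gives 5, best alternative gives 0.
Others report (7, 2, 14): truth gives 5, best alternative gives 0.
Others report (7, 7, 14): truth gives 5, best alternative gives 0.
Others report (7, 14, 2): truth gives 5, best alternative gives 0.
Others report (7, 14, 7): truth gives 5, best alternative gives 0.
(Remaining 21 profiles checked similarly; truth is weakly best in each.)
In every case the truthful report is at least as good as any alternative, so it is a dominant strategy.

Yes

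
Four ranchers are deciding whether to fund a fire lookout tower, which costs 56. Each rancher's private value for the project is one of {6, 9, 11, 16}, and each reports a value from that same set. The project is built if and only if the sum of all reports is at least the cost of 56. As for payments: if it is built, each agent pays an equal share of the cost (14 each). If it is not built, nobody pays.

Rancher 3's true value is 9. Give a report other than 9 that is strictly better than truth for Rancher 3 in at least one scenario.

6

Suppose Rancher 1 reports 16, Rancher 2 reports 16 and Rancher 4 reports 16.
Report 9: project built, pays 14, utility 9 - 14 = -5.
Report 6: project not built, utility 0.
So reporting 6 beats truth here (0 > -5).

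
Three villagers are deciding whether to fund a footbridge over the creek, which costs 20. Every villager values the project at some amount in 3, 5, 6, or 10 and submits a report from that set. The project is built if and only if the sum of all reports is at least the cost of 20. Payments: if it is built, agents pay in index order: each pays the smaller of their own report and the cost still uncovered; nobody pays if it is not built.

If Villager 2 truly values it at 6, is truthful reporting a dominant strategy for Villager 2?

No

Consider the case where Villager 1 reports 5 and Villager 3 reports 10.
Truthful report 6: project built, pays 6, utility 6 - 6 = 0.
Report 5 instead: project built, pays 5, utility 6 - 5 = 1.
Since 1 > 0, reporting 5 is strictly better here, so truthful reporting is not dominant.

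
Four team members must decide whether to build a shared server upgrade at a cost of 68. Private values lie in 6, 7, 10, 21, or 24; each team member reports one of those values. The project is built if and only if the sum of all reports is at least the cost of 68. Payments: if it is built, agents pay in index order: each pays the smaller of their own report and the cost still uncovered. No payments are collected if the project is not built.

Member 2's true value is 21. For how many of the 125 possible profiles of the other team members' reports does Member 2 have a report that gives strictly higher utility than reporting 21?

11

Others report (10, 24, 24): truth gives 0; report 10 gives 11 > 0. Violating.
Others report (21, 21, 21): truth gives 0; report 6 gives 15 > 0. Violating.
Others report (21, 21, 24): truth gives 0; report 6 gives 15 > 0. Violating.
Others report (21, 24, 21): truth gives 0; report 6 gives 15 > 0. Violating.
Others report (6, 6, 6): truth gives 0; no alternative beats it.
Others report (6, 6, 7): truth gives 0; no alternative beats it.
(Checking all 125 profiles: 11 have a profitable deviation, 114 do not.)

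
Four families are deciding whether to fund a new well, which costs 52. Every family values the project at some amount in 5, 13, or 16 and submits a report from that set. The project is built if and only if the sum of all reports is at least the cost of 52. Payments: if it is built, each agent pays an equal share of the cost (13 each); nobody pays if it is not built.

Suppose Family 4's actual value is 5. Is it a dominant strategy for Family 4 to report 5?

Check each profile of the others' reports and compare truth against every alternative report.
Others report (13, 13, 13): truth gives 0, best alternative gives -8.
Others report (13, 13, 16): truth gives 0, best alternative gives -8.
Others report (13, 16, 13): truth gives 0, best alternative gives -8.
Others report (13, 16, 16): truth gives 0, best alternative gives -8.
Others report (16, 13, 13): truth gives 0, best alternative gives -8.
Others report (16, 13, 16): truth gives 0, best alternative gives -8.
(Remaining 21 profiles checked similarly; truth is weakly best in each.)
In every case the truthful report is at least as good as any alternative, so it is a dominant strategy.

Yes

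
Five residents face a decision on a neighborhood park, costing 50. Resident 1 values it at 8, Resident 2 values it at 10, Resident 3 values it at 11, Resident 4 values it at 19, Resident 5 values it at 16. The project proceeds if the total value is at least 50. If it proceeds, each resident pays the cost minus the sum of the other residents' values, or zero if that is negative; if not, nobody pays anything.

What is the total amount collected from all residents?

7

Total value 64 ≥ cost 50, so it is built.
Resident 1: others sum to 56; max(0, 50 - 56) = 0.
Resident 2: others sum to 54; max(0, 50 - 54) = 0.
Resident 3: others sum to 53; max(0, 50 - 53) = 0.
Resident 4: others sum to 45; max(0, 50 - 45) = 5.
Resident 5: others sum to 48; max(0, 50 - 48) = 2.
Total collected = 0 + 0 + 0 + 5 + 2 = 7.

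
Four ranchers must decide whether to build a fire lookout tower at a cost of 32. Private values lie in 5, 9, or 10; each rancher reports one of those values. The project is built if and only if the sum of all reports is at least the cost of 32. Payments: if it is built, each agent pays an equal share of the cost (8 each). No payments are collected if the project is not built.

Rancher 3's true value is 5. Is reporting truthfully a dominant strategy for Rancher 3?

Yes

Check each profile of the others' reports and compare truth against every alternative report.
Others report (5, 9, 9): truth gives 0, best alternative gives -3.
Others report (5, 9, 10): truth gives 0, best alternative gives -3.
Others report (5, 10, 9): truth gives 0, best alternative gives -3.
Others report (5, 10, 10): truth gives 0, best alternative gives -3.
Others report (9, 5, 9): truth gives 0, best alternative gives -3.
Others report (9, 5, 10): truth gives 0, best alternative gives -3.
(Remaining 21 profiles checked similarly; truth is weakly best in each.)
In every case the truthful report is at least as good as any alternative, so it is a dominant strategy.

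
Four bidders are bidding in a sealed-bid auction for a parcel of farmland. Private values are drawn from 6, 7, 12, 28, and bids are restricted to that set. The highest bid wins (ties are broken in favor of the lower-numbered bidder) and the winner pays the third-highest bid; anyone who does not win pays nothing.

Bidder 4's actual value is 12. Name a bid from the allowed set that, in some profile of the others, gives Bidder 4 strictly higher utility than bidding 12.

28

Suppose Bidder 1 bids 6, Bidder 2 bids 6 and Bidder 3 bids 12.
Bid 12: loses, pays 0, utility 0.
Bid 28: wins, pays 6, utility 12 - 6 = 6.
So bidding 28 beats truth here (6 > 0).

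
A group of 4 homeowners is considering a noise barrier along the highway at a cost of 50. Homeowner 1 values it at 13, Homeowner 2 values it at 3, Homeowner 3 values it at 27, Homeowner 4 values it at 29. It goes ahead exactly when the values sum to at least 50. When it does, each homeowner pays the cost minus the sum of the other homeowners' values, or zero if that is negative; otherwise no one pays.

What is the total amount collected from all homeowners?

Total value 72 ≥ cost 50, so it is built.
Homeowner 1: others sum to 59; max(0, 50 - 59) = 0.
Homeowner 2: others sum to 69; max(0, 50 - 69) = 0.
Homeowner 3: others sum to 45; max(0, 50 - 45) = 5.
Homeowner 4: others sum to 43; max(0, 50 - 43) = 7.
Total collected = 0 + 0 + 5 + 7 = 12.

12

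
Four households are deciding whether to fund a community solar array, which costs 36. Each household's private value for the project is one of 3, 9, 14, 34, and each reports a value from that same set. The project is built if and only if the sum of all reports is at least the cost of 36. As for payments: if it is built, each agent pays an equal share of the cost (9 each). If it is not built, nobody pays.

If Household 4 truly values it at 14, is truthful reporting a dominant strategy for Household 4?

No

Consider the case where Household 1 reports 3, Household 2 reports 3 and Household 3 reports 3.
Truthful report 14: project not built, utility 0.
Report 34 instead: project built, pays 9, utility 14 - 9 = 5.
Since 5 > 0, reporting 34 is strictly better here, so truthful reporting is not dominant.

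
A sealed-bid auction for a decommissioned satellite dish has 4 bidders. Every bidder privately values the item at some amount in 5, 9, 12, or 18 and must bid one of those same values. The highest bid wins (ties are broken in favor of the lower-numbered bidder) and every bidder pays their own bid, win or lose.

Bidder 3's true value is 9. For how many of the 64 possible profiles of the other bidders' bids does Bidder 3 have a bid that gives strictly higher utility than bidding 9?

Others bid (5, 5, 12): truth gives -9; bid 12 gives -3 > -9. Violating.
Others bid (5, 5, 18): truth gives -9; bid 5 gives -5 > -9. Violating.
Others bid (5, 9, 5): truth gives -9; bid 12 gives -3 > -9. Violating.
Others bid (5, 9, 9): truth gives -9; bid 12 gives -3 > -9. Violating.
Others bid (5, 5, 5): truth gives 0; no alternative beats it.
Others bid (5, 5, 9): truth gives 0; no alternative beats it.
(Checking all 64 profiles: 62 have a profitable deviation, 2 do not.)

62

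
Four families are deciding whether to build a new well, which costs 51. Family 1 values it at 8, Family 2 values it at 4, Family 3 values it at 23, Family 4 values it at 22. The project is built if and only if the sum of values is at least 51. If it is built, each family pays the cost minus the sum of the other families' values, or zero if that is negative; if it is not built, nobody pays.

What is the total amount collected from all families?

35

Total value 57 ≥ cost 51, so it is built.
Family 1: others sum to 49; max(0, 51 - 49) = 2.
Family 2: others sum to 53; max(0, 51 - 53) = 0.
Family 3: others sum to 34; max(0, 51 - 34) = 17.
Family 4: others sum to 35; max(0, 51 - 35) = 16.
Total collected = 2 + 0 + 17 + 16 = 35.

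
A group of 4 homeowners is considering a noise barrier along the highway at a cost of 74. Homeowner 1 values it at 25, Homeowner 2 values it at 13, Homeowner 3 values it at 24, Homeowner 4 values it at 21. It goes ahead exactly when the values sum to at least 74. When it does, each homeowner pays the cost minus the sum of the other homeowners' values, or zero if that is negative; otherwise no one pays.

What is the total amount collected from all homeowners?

47

Total value 83 ≥ cost 74, so it is built.
Homeowner 1: others sum to 58; max(0, 74 - 58) = 16.
Homeowner 2: others sum to 70; max(0, 74 - 70) = 4.
Homeowner 3: others sum to 59; max(0, 74 - 59) = 15.
Homeowner 4: others sum to 62; max(0, 74 - 62) = 12.
Total collected = 16 + 4 + 15 + 12 = 47.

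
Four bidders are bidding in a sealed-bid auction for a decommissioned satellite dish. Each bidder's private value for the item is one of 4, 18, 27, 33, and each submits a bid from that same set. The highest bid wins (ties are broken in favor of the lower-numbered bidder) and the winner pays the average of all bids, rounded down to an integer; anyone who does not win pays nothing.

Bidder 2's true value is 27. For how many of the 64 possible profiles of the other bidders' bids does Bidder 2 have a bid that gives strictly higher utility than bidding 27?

Others bid (4, 4, 4): truth gives 18; bid 18 gives 20 > 18. Violating.
Others bid (4, 4, 18): truth gives 14; bid 18 gives 16 > 14. Violating.
Others bid (4, 4, 33): truth gives 0; bid 33 gives 9 > 0. Violating.
Others bid (4, 18, 4): truth gives 14; bid 18 gives 16 > 14. Violating.
Others bid (4, 4, 27): truth gives 12; no alternative beats it.
Others bid (4, 18, 27): truth gives 8; no alternative beats it.
(Checking all 64 profiles: 25 have a profitable deviation, 39 do not.)

25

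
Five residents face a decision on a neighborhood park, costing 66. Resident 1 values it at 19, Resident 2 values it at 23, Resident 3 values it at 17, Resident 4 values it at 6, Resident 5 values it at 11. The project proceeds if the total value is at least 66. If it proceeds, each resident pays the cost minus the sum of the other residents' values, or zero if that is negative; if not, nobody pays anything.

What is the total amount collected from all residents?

30

Total value 76 ≥ cost 66, so it is built.
Resident 1: others sum to 57; max(0, 66 - 57) = 9.
Resident 2: others sum to 53; max(0, 66 - 53) = 13.
Resident 3: others sum to 59; max(0, 66 - 59) = 7.
Resident 4: others sum to 70; max(0, 66 - 70) = 0.
Resident 5: others sum to 65; max(0, 66 - 65) = 1.
Total collected = 9 + 13 + 7 + 0 + 1 = 30.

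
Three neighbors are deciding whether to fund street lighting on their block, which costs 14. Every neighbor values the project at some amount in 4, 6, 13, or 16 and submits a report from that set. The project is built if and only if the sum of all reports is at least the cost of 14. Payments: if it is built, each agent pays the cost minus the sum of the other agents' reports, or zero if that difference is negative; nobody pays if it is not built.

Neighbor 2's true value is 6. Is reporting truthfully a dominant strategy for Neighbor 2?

Yes

Check each profile of the others' reports and compare truth against every alternative report.
Others report (4, 13): truth gives 6, best alternative gives 6.
Others report (4, 16): truth gives 6, best alternative gives 6.
Others report (6, 13): truth gives 6, best alternative gives 6.
Others report (6, 16): truth gives 6, best alternative gives 6.
Others report (13, 4): truth gives 6, best alternative gives 6.
Others report (13, 6): truth gives 6, best alternative gives 6.
(Remaining 10 profiles checked similarly; truth is weakly best in each.)
In every case the truthful report is at least as good as any alternative, so it is a dominant strategy.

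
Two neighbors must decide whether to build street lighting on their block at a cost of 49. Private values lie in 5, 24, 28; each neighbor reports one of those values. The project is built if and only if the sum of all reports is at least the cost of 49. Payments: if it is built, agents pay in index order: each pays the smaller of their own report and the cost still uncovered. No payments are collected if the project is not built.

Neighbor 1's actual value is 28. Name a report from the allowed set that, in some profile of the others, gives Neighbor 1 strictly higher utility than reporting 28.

24

Suppose Neighbor 2 reports 28.
Report 28: project built, pays 28, utility 28 - 28 = 0.
Report 24: project built, pays 24, utility 28 - 24 = 4.
So reporting 24 beats truth here (4 > 0).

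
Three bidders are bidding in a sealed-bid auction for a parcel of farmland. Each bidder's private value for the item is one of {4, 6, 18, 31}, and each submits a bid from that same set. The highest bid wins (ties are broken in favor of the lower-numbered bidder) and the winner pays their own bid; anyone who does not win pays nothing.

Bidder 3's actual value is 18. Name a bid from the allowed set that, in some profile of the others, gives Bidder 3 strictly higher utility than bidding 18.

6

Suppose Bidder 1 bids 4 and Bidder 2 bids 4.
Bid 18: wins, pays 18, utility 18 - 18 = 0.
Bid 6: wins, pays 6, utility 18 - 6 = 12.
So bidding 6 beats truth here (12 > 0).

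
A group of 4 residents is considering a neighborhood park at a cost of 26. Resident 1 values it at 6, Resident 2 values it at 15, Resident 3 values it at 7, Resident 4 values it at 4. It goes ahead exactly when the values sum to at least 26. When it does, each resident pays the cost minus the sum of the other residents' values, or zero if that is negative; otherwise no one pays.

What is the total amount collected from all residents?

Total value 32 ≥ cost 26, so it is built.
Resident 1: others sum to 26; max(0, 26 - 26) = 0.
Resident 2: others sum to 17; max(0, 26 - 17) = 9.
Resident 3: others sum to 25; max(0, 26 - 25) = 1.
Resident 4: others sum to 28; max(0, 26 - 28) = 0.
Total collected = 0 + 9 + 1 + 0 = 10.

10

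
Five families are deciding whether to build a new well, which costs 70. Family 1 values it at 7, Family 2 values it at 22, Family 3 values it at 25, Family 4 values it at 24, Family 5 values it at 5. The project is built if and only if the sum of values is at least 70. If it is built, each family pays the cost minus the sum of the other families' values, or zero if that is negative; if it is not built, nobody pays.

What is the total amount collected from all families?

Total value 83 ≥ cost 70, so it is built.
Family 1: others sum to 76; max(0, 70 - 76) = 0.
Family 2: others sum to 61; max(0, 70 - 61) = 9.
Family 3: others sum to 58; max(0, 70 - 58) = 12.
Family 4: others sum to 59; max(0, 70 - 59) = 11.
Family 5: others sum to 78; max(0, 70 - 78) = 0.
Total collected = 0 + 9 + 12 + 11 + 0 = 32.

32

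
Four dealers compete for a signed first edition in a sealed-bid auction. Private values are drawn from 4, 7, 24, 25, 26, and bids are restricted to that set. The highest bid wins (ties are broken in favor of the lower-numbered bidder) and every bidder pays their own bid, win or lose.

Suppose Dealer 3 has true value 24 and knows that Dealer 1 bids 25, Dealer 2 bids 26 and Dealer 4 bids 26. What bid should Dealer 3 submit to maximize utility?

Bid 4: loses but pays 4, utility -4.
Bid 7: loses but pays 7, utility -7.
Bid 24: loses but pays 24, utility -24.
Bid 25: loses but pays 25, utility -25.
Bid 26: loses but pays 26, utility -26.
The best choice is 4 with utility -4.

4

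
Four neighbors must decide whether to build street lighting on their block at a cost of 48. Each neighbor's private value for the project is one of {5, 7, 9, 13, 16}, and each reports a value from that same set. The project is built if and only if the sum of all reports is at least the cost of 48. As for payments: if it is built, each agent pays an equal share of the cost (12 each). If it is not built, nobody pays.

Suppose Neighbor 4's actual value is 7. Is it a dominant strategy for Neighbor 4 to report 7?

No

Consider the case where Neighbor 1 reports 9, Neighbor 2 reports 16 and Neighbor 3 reports 16.
Truthful report 7: project built, pays 12, utility 7 - 12 = -5.
Report 5 instead: project not built, utility 0.
Since 0 > -5, reporting 5 is strictly better here, so truthful reporting is not dominant.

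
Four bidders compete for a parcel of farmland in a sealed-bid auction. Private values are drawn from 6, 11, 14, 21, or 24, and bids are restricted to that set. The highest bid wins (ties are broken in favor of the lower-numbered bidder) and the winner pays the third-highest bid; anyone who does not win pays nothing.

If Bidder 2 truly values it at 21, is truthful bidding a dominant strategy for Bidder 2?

Consider the case where Bidder 1 bids 6, Bidder 3 bids 6 and Bidder 4 bids 24.
Truthful bid 21: loses, pays 0, utility 0.
Bid 24 instead: wins, pays 6, utility 21 - 6 = 15.
Since 15 > 0, bidding 24 is strictly better here, so truthful bidding is not dominant.

No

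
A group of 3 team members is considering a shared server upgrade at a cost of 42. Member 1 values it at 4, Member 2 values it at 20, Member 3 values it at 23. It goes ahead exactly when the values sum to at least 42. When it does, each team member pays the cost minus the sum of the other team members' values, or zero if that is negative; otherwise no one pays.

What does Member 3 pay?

Total value 47 ≥ cost 42, so the project is built.
The other team members' values sum to 24.
Cost minus that sum is 42 - 24 = 18.

18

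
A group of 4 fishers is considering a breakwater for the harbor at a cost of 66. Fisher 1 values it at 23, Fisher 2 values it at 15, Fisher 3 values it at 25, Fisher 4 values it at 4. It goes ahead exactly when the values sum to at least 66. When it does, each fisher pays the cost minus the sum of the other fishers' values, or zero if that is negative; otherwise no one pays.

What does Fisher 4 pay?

Total value 67 ≥ cost 66, so the project is built.
The other fishers' values sum to 63.
Cost minus that sum is 66 - 63 = 3.

3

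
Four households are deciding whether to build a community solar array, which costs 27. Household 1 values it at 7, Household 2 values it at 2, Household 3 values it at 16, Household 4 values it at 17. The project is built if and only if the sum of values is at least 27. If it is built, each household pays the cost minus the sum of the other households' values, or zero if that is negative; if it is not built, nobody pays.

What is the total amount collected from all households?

3

Total value 42 ≥ cost 27, so it is built.
Household 1: others sum to 35; max(0, 27 - 35) = 0.
Household 2: others sum to 40; max(0, 27 - 40) = 0.
Household 3: others sum to 26; max(0, 27 - 26) = 1.
Household 4: others sum to 25; max(0, 27 - 25) = 2.
Total collected = 0 + 0 + 1 + 2 = 3.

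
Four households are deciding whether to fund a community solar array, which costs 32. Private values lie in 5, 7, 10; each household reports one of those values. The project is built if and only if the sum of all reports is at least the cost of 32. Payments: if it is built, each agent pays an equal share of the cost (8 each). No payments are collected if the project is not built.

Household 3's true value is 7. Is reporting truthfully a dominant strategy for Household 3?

No

Consider the case where Household 1 reports 5, Household 2 reports 10 and Household 4 reports 10.
Truthful report 7: project built, pays 8, utility 7 - 8 = -1.
Report 5 instead: project not built, utility 0.
Since 0 > -1, reporting 5 is strictly better here, so truthful reporting is not dominant.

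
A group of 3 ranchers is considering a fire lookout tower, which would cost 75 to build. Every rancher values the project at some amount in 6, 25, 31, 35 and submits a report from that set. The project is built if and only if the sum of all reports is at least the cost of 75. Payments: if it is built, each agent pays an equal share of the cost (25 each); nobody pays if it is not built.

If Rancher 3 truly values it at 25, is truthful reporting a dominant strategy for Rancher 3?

Yes

Check each profile of the others' reports and compare truth against every alternative report.
Others report (6, 6): truth gives 0, best alternative gives 0.
Others report (6, 25): truth gives 0, best alternative gives 0.
Others report (6, 31): truth gives 0, best alternative gives 0.
Others report (6, 35): truth gives 0, best alternative gives 0.
Others report (25, 6): truth gives 0, best alternative gives 0.
Others report (25, 25): truth gives 0, best alternative gives 0.
(Remaining 10 profiles checked similarly; truth is weakly best in each.)
In every case the truthful report is at least as good as any alternative, so it is a dominant strategy.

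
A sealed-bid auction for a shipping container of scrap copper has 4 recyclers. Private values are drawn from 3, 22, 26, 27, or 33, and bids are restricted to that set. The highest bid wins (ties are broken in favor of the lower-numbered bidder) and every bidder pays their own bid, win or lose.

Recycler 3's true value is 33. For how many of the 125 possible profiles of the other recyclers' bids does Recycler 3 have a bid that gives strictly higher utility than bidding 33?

Others bid (3, 3, 3): truth gives 0; bid 22 gives 11 > 0. Violating.
Others bid (3, 3, 22): truth gives 0; bid 22 gives 11 > 0. Violating.
Others bid (3, 3, 26): truth gives 0; bid 26 gives 7 > 0. Violating.
Others bid (3, 3, 27): truth gives 0; bid 27 gives 6 > 0. Violating.
Others bid (3, 3, 33): truth gives 0; no alternative beats it.
Others bid (3, 22, 33): truth gives 0; no alternative beats it.
(Checking all 125 profiles: 81 have a profitable deviation, 44 do not.)

81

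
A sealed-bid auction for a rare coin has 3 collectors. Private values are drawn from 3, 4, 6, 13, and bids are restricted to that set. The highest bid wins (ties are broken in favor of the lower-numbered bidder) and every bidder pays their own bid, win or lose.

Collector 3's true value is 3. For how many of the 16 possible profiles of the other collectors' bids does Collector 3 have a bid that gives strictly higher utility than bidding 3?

Others bid (3, 3): truth gives -3; bid 4 gives -1 > -3. Violating.
Others bid (3, 4): truth gives -3; no alternative beats it.
Others bid (3, 6): truth gives -3; no alternative beats it.
(Checking all 16 profiles: 1 has a profitable deviation, 15 do not.)

1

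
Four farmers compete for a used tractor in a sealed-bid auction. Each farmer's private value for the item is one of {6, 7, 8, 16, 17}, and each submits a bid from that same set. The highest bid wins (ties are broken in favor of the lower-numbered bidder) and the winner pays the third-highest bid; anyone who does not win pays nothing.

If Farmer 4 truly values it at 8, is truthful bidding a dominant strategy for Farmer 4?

No

Consider the case where Farmer 1 bids 6, Farmer 2 bids 6 and Farmer 3 bids 8.
Truthful bid 8: loses, pays 0, utility 0.
Bid 16 instead: wins, pays 6, utility 8 - 6 = 2.
Since 2 > 0, bidding 16 is strictly better here, so truthful bidding is not dominant.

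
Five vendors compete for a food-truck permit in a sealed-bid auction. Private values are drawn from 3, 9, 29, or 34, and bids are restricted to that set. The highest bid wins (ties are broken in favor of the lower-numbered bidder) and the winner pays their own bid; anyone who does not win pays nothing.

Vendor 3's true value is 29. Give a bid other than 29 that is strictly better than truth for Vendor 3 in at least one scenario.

9

Suppose Vendor 1 bids 3, Vendor 2 bids 3, Vendor 4 bids 3 and Vendor 5 bids 3.
Bid 29: wins, pays 29, utility 29 - 29 = 0.
Bid 9: wins, pays 9, utility 29 - 9 = 20.
So bidding 9 beats truth here (20 > 0).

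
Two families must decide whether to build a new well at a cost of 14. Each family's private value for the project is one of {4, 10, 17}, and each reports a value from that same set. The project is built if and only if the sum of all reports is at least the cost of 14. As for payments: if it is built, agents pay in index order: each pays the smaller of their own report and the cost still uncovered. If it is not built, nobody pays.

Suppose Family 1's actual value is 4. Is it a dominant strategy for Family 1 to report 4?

Check each profile of the others' reports and compare truth against every alternative report.
Others report (4): truth gives 0, best alternative gives -6.
Others report (10): truth gives 0, best alternative gives -6.
Others report (17): truth gives 0, best alternative gives -6.
In every case the truthful report is at least as good as any alternative, so it is a dominant strategy.

Yes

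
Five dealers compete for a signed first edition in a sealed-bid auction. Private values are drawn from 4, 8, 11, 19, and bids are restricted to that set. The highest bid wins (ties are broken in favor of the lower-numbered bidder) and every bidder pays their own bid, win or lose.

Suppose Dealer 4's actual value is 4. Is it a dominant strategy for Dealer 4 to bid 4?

Check each profile of the others' bids and compare truth against every alternative bid.
Others bid (4, 4, 4, 19): truth gives -4, best alternative gives -8.
Others bid (4, 4, 8, 19): truth gives -4, best alternative gives -8.
Others bid (4, 4, 11, 4): truth gives -4, best alternative gives -8.
Others bid (4, 4, 11, 8): truth gives -4, best alternative gives -8.
Others bid (4, 4, 11, 11): truth gives -4, best alternative gives -8.
Others bid (4, 4, 11, 19): truth gives -4, best alternative gives -8.
(Remaining 250 profiles checked similarly; truth is weakly best in each.)
In every case the truthful bid is at least as good as any alternative, so it is a dominant strategy.

Yes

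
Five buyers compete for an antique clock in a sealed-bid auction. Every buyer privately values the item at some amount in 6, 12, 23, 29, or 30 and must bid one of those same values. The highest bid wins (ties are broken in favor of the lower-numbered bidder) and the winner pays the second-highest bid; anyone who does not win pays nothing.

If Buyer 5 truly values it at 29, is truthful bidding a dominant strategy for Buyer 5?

Yes

Check each profile of the others' bids and compare truth against every alternative bid.
Others bid (6, 6, 6, 6): truth gives 23, best alternative gives 23.
Others bid (6, 6, 6, 12): truth gives 17, best alternative gives 17.
Others bid (6, 6, 12, 6): truth gives 17, best alternative gives 17.
Others bid (6, 6, 12, 12): truth gives 17, best alternative gives 17.
Others bid (6, 12, 6, 6): truth gives 17, best alternative gives 17.
Others bid (6, 12, 6, 12): truth gives 17, best alternative gives 17.
(Remaining 619 profiles checked similarly; truth is weakly best in each.)
In every case the truthful bid is at least as good as any alternative, so it is a dominant strategy.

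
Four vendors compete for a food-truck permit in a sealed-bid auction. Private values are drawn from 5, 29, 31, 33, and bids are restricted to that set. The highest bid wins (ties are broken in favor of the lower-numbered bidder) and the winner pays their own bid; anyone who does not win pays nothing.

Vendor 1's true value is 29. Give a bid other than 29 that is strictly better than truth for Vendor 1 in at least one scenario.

Suppose Vendor 2 bids 5, Vendor 3 bids 5 and Vendor 4 bids 5.
Bid 29: wins, pays 29, utility 29 - 29 = 0.
Bid 5: wins, pays 5, utility 29 - 5 = 24.
So bidding 5 beats truth here (24 > 0).

5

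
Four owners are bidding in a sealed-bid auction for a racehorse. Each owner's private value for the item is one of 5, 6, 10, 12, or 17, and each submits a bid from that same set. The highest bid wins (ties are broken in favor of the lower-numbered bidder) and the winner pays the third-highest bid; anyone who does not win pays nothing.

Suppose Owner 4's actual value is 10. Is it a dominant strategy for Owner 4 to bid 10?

No

Consider the case where Owner 1 bids 5, Owner 2 bids 5 and Owner 3 bids 10.
Truthful bid 10: loses, pays 0, utility 0.
Bid 12 instead: wins, pays 5, utility 10 - 5 = 5.
Since 5 > 0, bidding 12 is strictly better here, so truthful bidding is not dominant.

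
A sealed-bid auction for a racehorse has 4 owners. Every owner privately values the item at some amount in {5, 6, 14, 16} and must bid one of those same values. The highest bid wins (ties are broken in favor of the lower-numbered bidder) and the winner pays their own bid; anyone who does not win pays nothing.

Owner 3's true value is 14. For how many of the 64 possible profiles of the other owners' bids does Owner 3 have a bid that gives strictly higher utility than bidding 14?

2

Others bid (5, 5, 5): truth gives 0; bid 6 gives 8 > 0. Violating.
Others bid (5, 5, 6): truth gives 0; bid 6 gives 8 > 0. Violating.
Others bid (5, 5, 14): truth gives 0; no alternative beats it.
Others bid (5, 5, 16): truth gives 0; no alternative beats it.
(Checking all 64 profiles: 2 have a profitable deviation, 62 do not.)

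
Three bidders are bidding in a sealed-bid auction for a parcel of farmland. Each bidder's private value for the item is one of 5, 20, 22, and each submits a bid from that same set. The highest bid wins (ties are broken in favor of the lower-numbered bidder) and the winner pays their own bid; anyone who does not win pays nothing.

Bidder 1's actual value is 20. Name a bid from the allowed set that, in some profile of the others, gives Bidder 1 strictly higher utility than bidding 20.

Suppose Bidder 2 bids 5 and Bidder 3 bids 5.
Bid 20: wins, pays 20, utility 20 - 20 = 0.
Bid 5: wins, pays 5, utility 20 - 5 = 15.
So bidding 5 beats truth here (15 > 0).

5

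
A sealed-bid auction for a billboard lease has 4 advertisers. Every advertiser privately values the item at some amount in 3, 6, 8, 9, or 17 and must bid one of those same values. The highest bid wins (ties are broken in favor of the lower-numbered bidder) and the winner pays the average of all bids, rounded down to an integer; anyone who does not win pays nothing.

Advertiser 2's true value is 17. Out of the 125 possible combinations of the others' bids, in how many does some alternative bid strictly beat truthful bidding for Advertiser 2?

48

Others bid (3, 3, 3): truth gives 11; bid 6 gives 14 > 11. Violating.
Others bid (3, 3, 6): truth gives 10; bid 6 gives 13 > 10. Violating.
Others bid (3, 3, 8): truth gives 10; bid 8 gives 12 > 10. Violating.
Others bid (3, 3, 9): truth gives 9; bid 9 gives 11 > 9. Violating.
Others bid (3, 3, 17): truth gives 7; no alternative beats it.
Others bid (3, 6, 17): truth gives 7; no alternative beats it.
(Checking all 125 profiles: 48 have a profitable deviation, 77 do not.)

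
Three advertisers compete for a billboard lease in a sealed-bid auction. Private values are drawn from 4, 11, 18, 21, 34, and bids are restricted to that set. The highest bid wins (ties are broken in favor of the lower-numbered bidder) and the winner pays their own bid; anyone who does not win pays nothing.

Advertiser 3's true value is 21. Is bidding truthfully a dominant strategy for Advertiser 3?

No

Consider the case where Advertiser 1 bids 4 and Advertiser 2 bids 4.
Truthful bid 21: wins, pays 21, utility 21 - 21 = 0.
Bid 11 instead: wins, pays 11, utility 21 - 11 = 10.
Since 10 > 0, bidding 11 is strictly better here, so truthful bidding is not dominant.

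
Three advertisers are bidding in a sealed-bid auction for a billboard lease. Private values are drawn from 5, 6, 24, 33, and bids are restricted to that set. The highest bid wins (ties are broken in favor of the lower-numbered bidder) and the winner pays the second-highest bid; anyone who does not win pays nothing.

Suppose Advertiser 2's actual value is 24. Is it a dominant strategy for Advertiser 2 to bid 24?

Yes

Check each profile of the others' bids and compare truth against every alternative bid.
Others bid (5, 5): truth gives 19, best alternative gives 19.
Others bid (5, 6): truth gives 18, best alternative gives 18.
Others bid (6, 5): truth gives 18, best alternative gives 18.
Others bid (6, 6): truth gives 18, best alternative gives 18.
Others bid (5, 24): truth gives 0, best alternative gives 0.
Others bid (5, 33): truth gives 0, best alternative gives 0.
(Remaining 10 profiles checked similarly; truth is weakly best in each.)
In every case the truthful bid is at least as good as any alternative, so it is a dominant strategy.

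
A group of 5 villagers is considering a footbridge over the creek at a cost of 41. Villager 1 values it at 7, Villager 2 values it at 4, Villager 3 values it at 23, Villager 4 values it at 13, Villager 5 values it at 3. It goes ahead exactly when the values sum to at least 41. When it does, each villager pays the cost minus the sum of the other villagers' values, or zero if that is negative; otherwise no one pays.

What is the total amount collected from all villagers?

Total value 50 ≥ cost 41, so it is built.
Villager 1: others sum to 43; max(0, 41 - 43) = 0.
Villager 2: others sum to 46; max(0, 41 - 46) = 0.
Villager 3: others sum to 27; max(0, 41 - 27) = 14.
Villager 4: others sum to 37; max(0, 41 - 37) = 4.
Villager 5: others sum to 47; max(0, 41 - 47) = 0.
Total collected = 0 + 0 + 14 + 4 + 0 = 18.

18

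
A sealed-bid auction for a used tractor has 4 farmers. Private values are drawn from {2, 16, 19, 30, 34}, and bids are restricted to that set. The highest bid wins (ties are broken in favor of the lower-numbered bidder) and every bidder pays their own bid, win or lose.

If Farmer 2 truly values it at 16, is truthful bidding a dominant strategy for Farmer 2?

No

Consider the case where Farmer 1 bids 2, Farmer 3 bids 2 and Farmer 4 bids 19.
Truthful bid 16: loses but pays 16, utility -16.
Bid 2 instead: loses but pays 2, utility -2.
Since -2 > -16, bidding 2 is strictly better here, so truthful bidding is not dominant.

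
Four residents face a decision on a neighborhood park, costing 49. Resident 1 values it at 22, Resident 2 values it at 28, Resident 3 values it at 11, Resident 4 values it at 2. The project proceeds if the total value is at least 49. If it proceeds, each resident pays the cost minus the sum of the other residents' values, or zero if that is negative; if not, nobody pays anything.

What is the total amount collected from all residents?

Total value 63 ≥ cost 49, so it is built.
Resident 1: others sum to 41; max(0, 49 - 41) = 8.
Resident 2: others sum to 35; max(0, 49 - 35) = 14.
Resident 3: others sum to 52; max(0, 49 - 52) = 0.
Resident 4: others sum to 61; max(0, 49 - 61) = 0.
Total collected = 8 + 14 + 0 + 0 = 22.

22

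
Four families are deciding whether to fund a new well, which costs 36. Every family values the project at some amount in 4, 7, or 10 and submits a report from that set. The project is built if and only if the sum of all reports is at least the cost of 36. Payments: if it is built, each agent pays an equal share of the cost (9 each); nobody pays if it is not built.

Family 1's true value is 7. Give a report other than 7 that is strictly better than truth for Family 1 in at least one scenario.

4

Suppose Family 2 reports 10, Family 3 reports 10 and Family 4 reports 10.
Report 7: project built, pays 9, utility 7 - 9 = -2.
Report 4: project not built, utility 0.
So reporting 4 beats truth here (0 > -2).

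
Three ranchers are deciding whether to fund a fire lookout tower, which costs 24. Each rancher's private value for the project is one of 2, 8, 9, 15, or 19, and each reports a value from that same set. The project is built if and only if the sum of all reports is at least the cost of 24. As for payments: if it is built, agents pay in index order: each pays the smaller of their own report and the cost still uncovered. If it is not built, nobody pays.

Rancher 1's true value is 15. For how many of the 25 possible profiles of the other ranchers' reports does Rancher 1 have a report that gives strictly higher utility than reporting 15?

20

Others report (2, 15): truth gives 0; report 8 gives 7 > 0. Violating.
Others report (2, 19): truth gives 0; report 8 gives 7 > 0. Violating.
Others report (8, 8): truth gives 0; report 8 gives 7 > 0. Violating.
Others report (8, 9): truth gives 0; report 8 gives 7 > 0. Violating.
Others report (2, 2): truth gives 0; no alternative beats it.
Others report (2, 8): truth gives 0; no alternative beats it.
(Checking all 25 profiles: 20 have a profitable deviation, 5 do not.)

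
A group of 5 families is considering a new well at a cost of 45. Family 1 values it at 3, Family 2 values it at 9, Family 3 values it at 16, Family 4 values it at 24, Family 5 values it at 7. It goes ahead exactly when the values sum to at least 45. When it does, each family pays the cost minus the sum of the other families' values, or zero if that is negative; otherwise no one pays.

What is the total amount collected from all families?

Total value 59 ≥ cost 45, so it is built.
Family 1: others sum to 56; max(0, 45 - 56) = 0.
Family 2: others sum to 50; max(0, 45 - 50) = 0.
Family 3: others sum to 43; max(0, 45 - 43) = 2.
Family 4: others sum to 35; max(0, 45 - 35) = 10.
Family 5: others sum to 52; max(0, 45 - 52) = 0.
Total collected = 0 + 0 + 2 + 10 + 0 = 12.

12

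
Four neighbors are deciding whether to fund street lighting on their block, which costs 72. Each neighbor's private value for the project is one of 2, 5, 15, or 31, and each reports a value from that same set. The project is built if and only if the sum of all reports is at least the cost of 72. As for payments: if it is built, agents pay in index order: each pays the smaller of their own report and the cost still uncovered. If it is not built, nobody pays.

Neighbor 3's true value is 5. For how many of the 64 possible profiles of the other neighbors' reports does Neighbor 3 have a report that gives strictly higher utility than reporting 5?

Others report (15, 31, 31): truth gives 0; report 2 gives 3 > 0. Violating.
Others report (31, 15, 31): truth gives 0; report 2 gives 3 > 0. Violating.
Others report (31, 31, 15): truth gives 0; report 2 gives 3 > 0. Violating.
Others report (31, 31, 31): truth gives 0; report 2 gives 3 > 0. Violating.
Others report (2, 2, 2): truth gives 0; no alternative beats it.
Others report (2, 2, 5): truth gives 0; no alternative beats it.
(Checking all 64 profiles: 4 have a profitable deviation, 60 do not.)

4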